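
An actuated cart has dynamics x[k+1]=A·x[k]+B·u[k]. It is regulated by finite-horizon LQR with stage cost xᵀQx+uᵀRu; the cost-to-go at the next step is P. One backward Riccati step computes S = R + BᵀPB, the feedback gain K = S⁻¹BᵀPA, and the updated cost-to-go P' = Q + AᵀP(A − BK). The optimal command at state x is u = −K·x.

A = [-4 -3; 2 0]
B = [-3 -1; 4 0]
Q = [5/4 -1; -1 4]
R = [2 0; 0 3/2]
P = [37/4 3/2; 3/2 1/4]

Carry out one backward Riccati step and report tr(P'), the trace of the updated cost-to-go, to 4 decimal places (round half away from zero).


BᵀP = [-21.7500 -3.5000; -9.2500 -1.5000]
S = R + BᵀPB = [2 0; 0 3/2] + [51.2500 21.7500; 21.7500 9.2500] = [53.2500 21.7500; 21.7500 10.7500]
BᵀPA = [80.0000 65.2500; 34.0000 27.7500]
K = S⁻¹·BᵀPA = [1.2126 0.9849; 0.7094 0.5887]
A−BK = [0.3472 0.5434; -2.8503 -3.9396]
AᵀP(A−BK) = [3.8730 3.1925; 3.1925 2.6491]
P' = Q + AᵀP(A−BK) = [5.1230 2.1925; 2.1925 6.6491]
tr(P') = 11.7720

11.7720


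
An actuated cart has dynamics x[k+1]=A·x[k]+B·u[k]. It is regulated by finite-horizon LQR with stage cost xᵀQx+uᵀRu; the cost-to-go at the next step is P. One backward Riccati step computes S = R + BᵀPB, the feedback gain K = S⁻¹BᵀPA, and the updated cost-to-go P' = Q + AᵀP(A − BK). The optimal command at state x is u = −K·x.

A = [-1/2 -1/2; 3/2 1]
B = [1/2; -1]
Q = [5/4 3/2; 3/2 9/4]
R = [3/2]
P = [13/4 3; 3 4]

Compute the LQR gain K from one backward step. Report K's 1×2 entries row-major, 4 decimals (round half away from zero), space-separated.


-0.9245 -0.5472

BᵀP = [-1.3750 -2.5000]
S = R + BᵀPB = [3/2] + [1.8125] = [3.3125]
BᵀPA = [-3.0625 -1.8125]
K = S⁻¹·BᵀPA = [-0.9245 -0.5472]
A−BK = [-0.0377 -0.2264; 0.5755 0.4528]
AᵀP(A−BK) = [2.4811 1.3868; 1.3868 0.8208]
P' = Q + AᵀP(A−BK) = [3.7311 2.8868; 2.8868 3.0708]
tr(P') = 6.8019


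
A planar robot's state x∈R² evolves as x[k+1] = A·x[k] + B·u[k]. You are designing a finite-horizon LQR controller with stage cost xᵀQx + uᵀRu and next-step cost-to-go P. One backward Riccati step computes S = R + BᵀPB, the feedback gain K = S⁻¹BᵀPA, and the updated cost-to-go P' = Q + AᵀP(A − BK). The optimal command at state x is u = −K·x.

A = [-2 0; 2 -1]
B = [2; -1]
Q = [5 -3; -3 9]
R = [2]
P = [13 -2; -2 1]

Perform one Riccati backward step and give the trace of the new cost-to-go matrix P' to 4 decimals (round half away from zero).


BᵀP = [28.0000 -5.0000]
S = R + BᵀPB = [2] + [61.0000] = [63.0000]
BᵀPA = [-66.0000 5.0000]
K = S⁻¹·BᵀPA = [-1.0476 0.0794]
A−BK = [0.0952 -0.1587; 0.9524 -0.9206]
AᵀP(A−BK) = [2.8571 -0.7619; -0.7619 0.6032]
P' = Q + AᵀP(A−BK) = [7.8571 -3.7619; -3.7619 9.6032]
tr(P') = 17.4603

17.4603


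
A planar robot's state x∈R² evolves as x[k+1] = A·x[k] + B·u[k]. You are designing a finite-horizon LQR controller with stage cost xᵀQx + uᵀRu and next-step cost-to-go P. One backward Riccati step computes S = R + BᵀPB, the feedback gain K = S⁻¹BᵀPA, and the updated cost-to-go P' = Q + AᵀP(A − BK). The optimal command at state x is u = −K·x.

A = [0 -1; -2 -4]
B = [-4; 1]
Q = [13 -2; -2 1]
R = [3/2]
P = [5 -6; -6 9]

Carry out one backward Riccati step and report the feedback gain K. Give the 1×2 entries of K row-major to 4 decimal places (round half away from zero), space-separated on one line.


BᵀP = [-26.0000 33.0000]
S = R + BᵀPB = [3/2] + [137.0000] = [138.5000]
BᵀPA = [-66.0000 -106.0000]
K = S⁻¹·BᵀPA = [-0.4765 -0.7653]
A−BK = [-1.9061 -4.0614; -1.5235 -3.2347]
AᵀP(A−BK) = [4.5487 9.4874; 9.4874 19.8736]
P' = Q + AᵀP(A−BK) = [17.5487 7.4874; 7.4874 20.8736]
tr(P') = 38.4224

-0.4765 -0.7653


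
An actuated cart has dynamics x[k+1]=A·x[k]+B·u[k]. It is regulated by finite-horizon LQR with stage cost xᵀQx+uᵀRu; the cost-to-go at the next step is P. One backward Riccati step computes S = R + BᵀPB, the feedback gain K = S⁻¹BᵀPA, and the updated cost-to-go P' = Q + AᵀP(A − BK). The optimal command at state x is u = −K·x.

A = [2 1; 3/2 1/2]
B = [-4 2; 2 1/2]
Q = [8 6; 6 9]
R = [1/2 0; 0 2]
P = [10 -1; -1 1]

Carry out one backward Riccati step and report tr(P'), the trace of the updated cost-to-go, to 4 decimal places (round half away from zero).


BᵀP = [-42.0000 6.0000; 19.5000 -1.5000]
S = R + BᵀPB = [1/2 0; 0 2] + [180.0000 -81.0000; -81.0000 38.2500] = [180.5000 -81.0000; -81.0000 40.2500]
BᵀPA = [-75.0000 -39.0000; 36.7500 18.7500]
K = S⁻¹·BᵀPA = [-0.0596 -0.0724; 0.7930 0.3201]
A−BK = [0.1754 0.0701; 1.2228 0.4848]
AᵀP(A−BK) = [2.6334 1.0549; 1.0549 0.4238]
P' = Q + AᵀP(A−BK) = [10.6334 7.0549; 7.0549 9.4238]
tr(P') = 20.0572

20.0572


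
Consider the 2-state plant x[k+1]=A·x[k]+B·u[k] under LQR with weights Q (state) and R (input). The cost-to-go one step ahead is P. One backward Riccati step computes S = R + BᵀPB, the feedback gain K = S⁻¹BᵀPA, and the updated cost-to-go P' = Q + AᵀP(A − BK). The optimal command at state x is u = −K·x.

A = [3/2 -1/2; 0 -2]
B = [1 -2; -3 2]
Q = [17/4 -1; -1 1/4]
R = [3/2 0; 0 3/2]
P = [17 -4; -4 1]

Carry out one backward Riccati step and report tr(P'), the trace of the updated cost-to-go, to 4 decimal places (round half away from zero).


5.2477

BᵀP = [29.0000 -7.0000; -42.0000 10.0000]
S = R + BᵀPB = [3/2 0; 0 3/2] + [50.0000 -72.0000; -72.0000 104.0000] = [51.5000 -72.0000; -72.0000 105.5000]
BᵀPA = [43.5000 -0.5000; -63.0000 1.0000]
K = S⁻¹·BᵀPA = [0.2136 0.0772; -0.4514 0.0622]
A−BK = [0.3837 -0.4529; 1.5436 -1.8927]
AᵀP(A−BK) = [0.5213 -0.1918; -0.1918 0.2264]
P' = Q + AᵀP(A−BK) = [4.7713 -1.1918; -1.1918 0.4764]
tr(P') = 5.2477


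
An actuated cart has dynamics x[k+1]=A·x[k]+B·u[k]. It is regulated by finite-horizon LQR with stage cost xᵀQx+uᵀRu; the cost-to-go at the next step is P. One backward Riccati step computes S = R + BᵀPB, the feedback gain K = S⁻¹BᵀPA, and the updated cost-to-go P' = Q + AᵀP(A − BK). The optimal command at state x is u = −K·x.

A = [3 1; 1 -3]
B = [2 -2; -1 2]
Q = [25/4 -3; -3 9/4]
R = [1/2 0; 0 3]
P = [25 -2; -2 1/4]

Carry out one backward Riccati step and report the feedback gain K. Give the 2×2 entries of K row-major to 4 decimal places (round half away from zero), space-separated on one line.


BᵀP = [52.0000 -4.2500; -54.0000 4.5000]
S = R + BᵀPB = [1/2 0; 0 3] + [108.2500 -112.5000; -112.5000 117.0000] = [108.7500 -112.5000; -112.5000 120.0000]
BᵀPA = [151.7500 64.7500; -157.5000 -67.5000]
K = S⁻¹·BᵀPA = [1.2476 0.4476; -0.1429 -0.1429]
A−BK = [0.2190 -0.1810; 2.5333 -2.2667]
AᵀP(A−BK) = [1.4238 -0.1762; -0.1762 0.6238]
P' = Q + AᵀP(A−BK) = [7.6738 -3.1762; -3.1762 2.8738]
tr(P') = 10.5476

1.2476 0.4476 -0.1429 -0.1429


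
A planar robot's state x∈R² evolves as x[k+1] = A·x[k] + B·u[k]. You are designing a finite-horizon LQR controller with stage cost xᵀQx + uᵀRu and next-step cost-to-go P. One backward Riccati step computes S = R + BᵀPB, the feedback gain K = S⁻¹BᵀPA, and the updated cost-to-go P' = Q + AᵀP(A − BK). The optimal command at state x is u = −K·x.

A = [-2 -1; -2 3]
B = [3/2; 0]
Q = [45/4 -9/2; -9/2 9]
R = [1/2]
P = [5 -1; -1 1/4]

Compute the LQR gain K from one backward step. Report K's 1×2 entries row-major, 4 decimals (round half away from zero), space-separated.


BᵀP = [7.5000 -1.5000]
S = R + BᵀPB = [1/2] + [11.2500] = [11.7500]
BᵀPA = [-12.0000 -12.0000]
K = S⁻¹·BᵀPA = [-1.0213 -1.0213]
A−BK = [-0.4681 0.5319; -2.0000 3.0000]
AᵀP(A−BK) = [0.7447 0.2447; 0.2447 0.9947]
P' = Q + AᵀP(A−BK) = [11.9947 -4.2553; -4.2553 9.9947]
tr(P') = 21.9894

-1.0213 -1.0213


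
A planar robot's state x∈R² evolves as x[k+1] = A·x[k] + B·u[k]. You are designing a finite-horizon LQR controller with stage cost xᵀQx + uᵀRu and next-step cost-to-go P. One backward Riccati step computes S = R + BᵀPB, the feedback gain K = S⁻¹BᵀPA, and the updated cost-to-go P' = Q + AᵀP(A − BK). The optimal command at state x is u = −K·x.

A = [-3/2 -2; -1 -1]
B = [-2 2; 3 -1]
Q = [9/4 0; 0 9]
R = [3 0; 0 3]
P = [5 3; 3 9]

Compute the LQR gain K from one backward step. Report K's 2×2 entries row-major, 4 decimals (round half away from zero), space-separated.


-0.6769 -0.7617 -1.1534 -1.4260

BᵀP = [-1.0000 21.0000; 7.0000 -3.0000]
S = R + BᵀPB = [3 0; 0 3] + [65.0000 -23.0000; -23.0000 17.0000] = [68.0000 -23.0000; -23.0000 20.0000]
BᵀPA = [-19.5000 -19.0000; -7.5000 -11.0000]
K = S⁻¹·BᵀPA = [-0.6769 -0.7617; -1.1534 -1.4260]
A−BK = [-0.5469 -0.6715; -0.1227 -0.1408]
AᵀP(A−BK) = [7.3998 8.9513; 8.9513 10.8412]
P' = Q + AᵀP(A−BK) = [9.6498 8.9513; 8.9513 19.8412]
tr(P') = 29.4910


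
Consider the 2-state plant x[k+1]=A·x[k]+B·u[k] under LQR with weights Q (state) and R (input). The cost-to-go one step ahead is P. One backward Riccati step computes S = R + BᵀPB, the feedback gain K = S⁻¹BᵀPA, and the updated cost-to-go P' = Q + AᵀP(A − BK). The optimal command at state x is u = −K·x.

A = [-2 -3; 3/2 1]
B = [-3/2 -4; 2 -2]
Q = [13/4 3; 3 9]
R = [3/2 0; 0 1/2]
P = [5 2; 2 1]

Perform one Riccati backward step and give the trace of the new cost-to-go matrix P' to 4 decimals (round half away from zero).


13.4096

BᵀP = [-3.5000 -1.0000; -24.0000 -10.0000]
S = R + BᵀPB = [3/2 0; 0 1/2] + [3.2500 16.0000; 16.0000 116.0000] = [4.7500 16.0000; 16.0000 116.5000]
BᵀPA = [5.5000 9.5000; 33.0000 62.0000]
K = S⁻¹·BᵀPA = [0.3792 0.3859; 0.2312 0.4792]
A−BK = [-0.5065 -0.5044; 1.2041 1.1866]
AᵀP(A−BK) = [0.5354 0.5643; 0.5643 0.6242]
P' = Q + AᵀP(A−BK) = [3.7854 3.5643; 3.5643 9.6242]
tr(P') = 13.4096


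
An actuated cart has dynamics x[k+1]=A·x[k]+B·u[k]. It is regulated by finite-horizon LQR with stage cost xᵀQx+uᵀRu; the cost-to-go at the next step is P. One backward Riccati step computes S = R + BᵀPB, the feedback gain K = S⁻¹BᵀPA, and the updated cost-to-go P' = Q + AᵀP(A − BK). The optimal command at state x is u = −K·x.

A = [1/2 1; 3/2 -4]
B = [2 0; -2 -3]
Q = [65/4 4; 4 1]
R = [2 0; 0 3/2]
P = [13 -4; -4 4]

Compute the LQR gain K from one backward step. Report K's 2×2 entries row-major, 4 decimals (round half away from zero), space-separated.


0.2061 0.5227 -0.5838 0.9310

BᵀP = [34.0000 -16.0000; 12.0000 -12.0000]
S = R + BᵀPB = [2 0; 0 3/2] + [100.0000 48.0000; 48.0000 36.0000] = [102.0000 48.0000; 48.0000 37.5000]
BᵀPA = [-7.0000 98.0000; -12.0000 60.0000]
K = S⁻¹·BᵀPA = [0.2061 0.5227; -0.5838 0.9310]
A−BK = [0.0878 -0.0454; 0.1607 -0.1617]
AᵀP(A−BK) = [0.6869 -0.6696; -0.6696 1.9191]
P' = Q + AᵀP(A−BK) = [16.9369 3.3304; 3.3304 2.9191]
tr(P') = 19.8560


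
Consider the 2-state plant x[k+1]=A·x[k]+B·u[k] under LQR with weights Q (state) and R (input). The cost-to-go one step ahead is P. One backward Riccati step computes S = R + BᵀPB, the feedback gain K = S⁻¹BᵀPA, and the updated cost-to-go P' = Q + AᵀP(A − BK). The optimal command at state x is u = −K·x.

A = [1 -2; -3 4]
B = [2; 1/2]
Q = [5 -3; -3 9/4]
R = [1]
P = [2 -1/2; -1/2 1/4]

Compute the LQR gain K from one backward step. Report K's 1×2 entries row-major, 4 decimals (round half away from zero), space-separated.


BᵀP = [3.7500 -0.8750]
S = R + BᵀPB = [1] + [7.0625] = [8.0625]
BᵀPA = [6.3750 -11.0000]
K = S⁻¹·BᵀPA = [0.7907 -1.3643]
A−BK = [-0.5814 0.7287; -3.3953 4.6822]
AᵀP(A−BK) = [2.2093 -3.3023; -3.3023 4.9922]
P' = Q + AᵀP(A−BK) = [7.2093 -6.3023; -6.3023 7.2422]
tr(P') = 14.4516

0.7907 -1.3643


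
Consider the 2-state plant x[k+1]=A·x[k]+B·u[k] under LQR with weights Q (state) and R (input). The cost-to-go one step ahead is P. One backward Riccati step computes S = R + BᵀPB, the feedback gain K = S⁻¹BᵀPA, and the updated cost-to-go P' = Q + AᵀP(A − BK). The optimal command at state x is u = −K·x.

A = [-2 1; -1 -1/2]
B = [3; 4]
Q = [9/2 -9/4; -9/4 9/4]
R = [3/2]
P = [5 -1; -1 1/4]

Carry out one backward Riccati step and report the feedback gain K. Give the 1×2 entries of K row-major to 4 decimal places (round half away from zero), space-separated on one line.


BᵀP = [11.0000 -2.0000]
S = R + BᵀPB = [3/2] + [25.0000] = [26.5000]
BᵀPA = [-20.0000 12.0000]
K = S⁻¹·BᵀPA = [-0.7547 0.4528]
A−BK = [0.2642 -0.3585; 2.0189 -2.3113]
AᵀP(A−BK) = [1.1557 -0.8184; -0.8184 0.6285]
P' = Q + AᵀP(A−BK) = [5.6557 -3.0684; -3.0684 2.8785]
tr(P') = 8.5342

-0.7547 0.4528


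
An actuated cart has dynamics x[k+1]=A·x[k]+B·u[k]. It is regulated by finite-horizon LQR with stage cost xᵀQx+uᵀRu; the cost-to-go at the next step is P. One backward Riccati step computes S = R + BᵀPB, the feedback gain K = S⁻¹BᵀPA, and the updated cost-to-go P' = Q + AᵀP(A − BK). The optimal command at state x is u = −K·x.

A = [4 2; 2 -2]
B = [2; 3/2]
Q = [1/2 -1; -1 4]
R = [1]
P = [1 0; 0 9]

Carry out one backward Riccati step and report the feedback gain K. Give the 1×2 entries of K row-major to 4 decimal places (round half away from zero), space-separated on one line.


1.3861 -0.9109

BᵀP = [2.0000 13.5000]
S = R + BᵀPB = [1] + [24.2500] = [25.2500]
BᵀPA = [35.0000 -23.0000]
K = S⁻¹·BᵀPA = [1.3861 -0.9109]
A−BK = [1.2277 3.8218; -0.0792 -0.6337]
AᵀP(A−BK) = [3.4851 3.8812; 3.8812 19.0495]
P' = Q + AᵀP(A−BK) = [3.9851 2.8812; 2.8812 23.0495]
tr(P') = 27.0347


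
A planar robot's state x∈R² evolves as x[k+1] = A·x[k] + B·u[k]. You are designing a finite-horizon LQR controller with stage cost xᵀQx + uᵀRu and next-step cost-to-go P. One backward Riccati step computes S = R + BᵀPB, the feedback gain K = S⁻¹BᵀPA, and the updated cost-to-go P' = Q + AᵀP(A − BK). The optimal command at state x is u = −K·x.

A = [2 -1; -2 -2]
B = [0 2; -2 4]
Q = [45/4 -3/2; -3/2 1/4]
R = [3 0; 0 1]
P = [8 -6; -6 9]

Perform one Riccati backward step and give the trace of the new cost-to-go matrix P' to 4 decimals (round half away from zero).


BᵀP = [12.0000 -18.0000; -8.0000 24.0000]
S = R + BᵀPB = [3 0; 0 1] + [36.0000 -48.0000; -48.0000 80.0000] = [39.0000 -48.0000; -48.0000 81.0000]
BᵀPA = [60.0000 24.0000; -64.0000 -40.0000]
K = S⁻¹·BᵀPA = [2.0912 0.0281; 0.4491 -0.4772]
A−BK = [1.1018 -0.0456; 0.3860 -0.0351]
AᵀP(A−BK) = [19.2702 -0.2246; -0.2246 0.2386]
P' = Q + AᵀP(A−BK) = [30.5202 -1.7246; -1.7246 0.4886]
tr(P') = 31.0088

31.0088


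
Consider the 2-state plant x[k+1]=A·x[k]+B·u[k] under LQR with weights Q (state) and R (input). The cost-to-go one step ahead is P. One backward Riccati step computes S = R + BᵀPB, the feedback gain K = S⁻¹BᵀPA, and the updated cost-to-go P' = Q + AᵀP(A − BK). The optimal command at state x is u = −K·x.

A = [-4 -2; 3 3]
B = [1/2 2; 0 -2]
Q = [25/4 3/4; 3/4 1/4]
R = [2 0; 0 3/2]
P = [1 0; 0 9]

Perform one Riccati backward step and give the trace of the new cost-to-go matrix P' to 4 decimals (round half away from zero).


14.6272

BᵀP = [0.5000 0.0000; 2.0000 -18.0000]
S = R + BᵀPB = [2 0; 0 3/2] + [0.2500 1.0000; 1.0000 40.0000] = [2.2500 1.0000; 1.0000 41.5000]
BᵀPA = [-2.0000 -1.0000; -62.0000 -58.0000]
K = S⁻¹·BᵀPA = [-0.2273 0.1786; -1.4885 -1.4019]
A−BK = [-0.9093 0.7145; 0.0230 0.1962]
AᵀP(A−BK) = [4.2585 2.4398; 2.4398 3.8687]
P' = Q + AᵀP(A−BK) = [10.5085 3.1898; 3.1898 4.1187]
tr(P') = 14.6272


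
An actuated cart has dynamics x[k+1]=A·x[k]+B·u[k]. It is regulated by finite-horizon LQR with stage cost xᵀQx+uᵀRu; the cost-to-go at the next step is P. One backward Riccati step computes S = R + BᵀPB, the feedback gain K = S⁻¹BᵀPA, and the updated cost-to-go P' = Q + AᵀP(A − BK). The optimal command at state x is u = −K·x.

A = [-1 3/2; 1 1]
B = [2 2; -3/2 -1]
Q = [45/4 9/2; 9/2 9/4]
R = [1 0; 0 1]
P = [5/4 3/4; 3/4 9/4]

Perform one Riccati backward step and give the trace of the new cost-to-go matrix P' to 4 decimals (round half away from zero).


19.6495

BᵀP = [1.3750 -1.8750; 1.7500 -0.7500]
S = R + BᵀPB = [1 0; 0 1] + [5.5625 4.6250; 4.6250 4.2500] = [6.5625 4.6250; 4.6250 5.2500]
BᵀPA = [-3.2500 0.1875; -2.5000 1.8750]
K = S⁻¹·BᵀPA = [-0.4211 -0.5885; -0.1053 0.8756]
A−BK = [0.0526 0.9258; 0.2632 0.9928]
AᵀP(A−BK) = [0.3684 1.0263; 1.0263 5.7811]
P' = Q + AᵀP(A−BK) = [11.6184 5.5263; 5.5263 8.0311]
tr(P') = 19.6495


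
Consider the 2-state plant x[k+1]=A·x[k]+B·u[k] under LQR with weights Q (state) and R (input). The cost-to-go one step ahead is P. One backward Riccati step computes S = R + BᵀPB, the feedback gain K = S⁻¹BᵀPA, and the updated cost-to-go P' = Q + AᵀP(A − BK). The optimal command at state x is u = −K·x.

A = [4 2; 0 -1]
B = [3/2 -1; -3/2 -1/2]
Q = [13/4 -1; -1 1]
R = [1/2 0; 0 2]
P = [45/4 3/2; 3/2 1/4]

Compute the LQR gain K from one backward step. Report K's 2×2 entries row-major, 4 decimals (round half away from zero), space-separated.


BᵀP = [14.6250 1.8750; -12.0000 -1.6250]
S = R + BᵀPB = [1/2 0; 0 2] + [19.1250 -15.5625; -15.5625 12.8125] = [19.6250 -15.5625; -15.5625 14.8125]
BᵀPA = [58.5000 27.3750; -48.0000 -22.3750]
K = S⁻¹·BᵀPA = [2.4644 1.1810; -0.6514 -0.2698]
A−BK = [-0.3479 -0.0412; 3.3709 0.6365]
AᵀP(A−BK) = [4.5692 1.9638; 1.9638 0.8846]
P' = Q + AᵀP(A−BK) = [7.8192 0.9638; 0.9638 1.8846]
tr(P') = 9.7038

2.4644 1.1810 -0.6514 -0.2698


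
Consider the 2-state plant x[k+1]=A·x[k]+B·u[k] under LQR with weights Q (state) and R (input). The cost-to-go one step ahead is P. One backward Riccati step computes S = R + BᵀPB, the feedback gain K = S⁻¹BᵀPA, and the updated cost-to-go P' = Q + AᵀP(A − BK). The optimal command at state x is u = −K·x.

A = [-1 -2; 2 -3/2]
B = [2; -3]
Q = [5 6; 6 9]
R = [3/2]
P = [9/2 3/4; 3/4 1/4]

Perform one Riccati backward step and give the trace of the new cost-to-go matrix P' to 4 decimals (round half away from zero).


BᵀP = [6.7500 0.7500]
S = R + BᵀPB = [3/2] + [11.2500] = [12.7500]
BᵀPA = [-5.2500 -14.6250]
K = S⁻¹·BᵀPA = [-0.4118 -1.1471]
A−BK = [-0.1765 0.2941; 0.7647 -4.9412]
AᵀP(A−BK) = [0.3382 0.3529; 0.3529 6.2868]
P' = Q + AᵀP(A−BK) = [5.3382 6.3529; 6.3529 15.2868]
tr(P') = 20.6250

20.6250


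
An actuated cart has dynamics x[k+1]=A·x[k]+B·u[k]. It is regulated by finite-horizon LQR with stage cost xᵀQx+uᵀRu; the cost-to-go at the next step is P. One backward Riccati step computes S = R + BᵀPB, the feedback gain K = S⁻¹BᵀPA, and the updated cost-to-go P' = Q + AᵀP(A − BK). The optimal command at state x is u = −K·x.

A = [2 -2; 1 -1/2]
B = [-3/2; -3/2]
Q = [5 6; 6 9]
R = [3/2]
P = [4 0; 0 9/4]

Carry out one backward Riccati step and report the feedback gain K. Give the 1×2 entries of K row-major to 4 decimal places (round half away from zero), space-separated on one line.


-0.9880 0.8795

BᵀP = [-6.0000 -3.3750]
S = R + BᵀPB = [3/2] + [14.0625] = [15.5625]
BᵀPA = [-15.3750 13.6875]
K = S⁻¹·BᵀPA = [-0.9880 0.8795]
A−BK = [0.5181 -0.6807; -0.4819 0.8193]
AᵀP(A−BK) = [3.0602 -3.6024; -3.6024 4.5241]
P' = Q + AᵀP(A−BK) = [8.0602 2.3976; 2.3976 13.5241]
tr(P') = 21.5843


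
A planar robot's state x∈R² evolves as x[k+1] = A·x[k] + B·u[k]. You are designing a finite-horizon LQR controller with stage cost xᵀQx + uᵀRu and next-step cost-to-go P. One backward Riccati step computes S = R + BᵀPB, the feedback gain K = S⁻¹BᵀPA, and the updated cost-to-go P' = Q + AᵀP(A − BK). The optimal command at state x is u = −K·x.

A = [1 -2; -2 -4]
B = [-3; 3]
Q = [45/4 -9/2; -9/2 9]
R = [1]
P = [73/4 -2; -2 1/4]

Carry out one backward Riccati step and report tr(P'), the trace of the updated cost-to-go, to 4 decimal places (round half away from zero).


21.5255

BᵀP = [-60.7500 6.7500]
S = R + BᵀPB = [1] + [202.5000] = [203.5000]
BᵀPA = [-74.2500 94.5000]
K = S⁻¹·BᵀPA = [-0.3649 0.4644]
A−BK = [-0.0946 -0.6069; -0.9054 -5.3931]
AᵀP(A−BK) = [0.1588 -0.0203; -0.0203 1.1167]
P' = Q + AᵀP(A−BK) = [11.4088 -4.5203; -4.5203 10.1167]
tr(P') = 21.5255


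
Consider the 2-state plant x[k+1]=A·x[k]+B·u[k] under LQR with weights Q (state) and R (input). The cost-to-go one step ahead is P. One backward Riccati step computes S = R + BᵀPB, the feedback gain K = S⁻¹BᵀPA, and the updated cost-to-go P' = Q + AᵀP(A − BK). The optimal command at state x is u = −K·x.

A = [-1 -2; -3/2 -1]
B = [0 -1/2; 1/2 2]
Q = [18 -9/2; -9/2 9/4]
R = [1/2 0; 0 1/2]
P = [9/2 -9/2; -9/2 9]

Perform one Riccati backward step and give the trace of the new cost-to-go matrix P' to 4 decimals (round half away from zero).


BᵀP = [-2.2500 4.5000; -11.2500 20.2500]
S = R + BᵀPB = [1/2 0; 0 1/2] + [2.2500 10.1250; 10.1250 46.1250] = [2.7500 10.1250; 10.1250 46.6250]
BᵀPA = [-4.5000 0.0000; -19.1250 2.2500]
K = S⁻¹·BᵀPA = [-0.6292 -0.8863; -0.2736 0.2407]
A−BK = [-1.1368 -1.8796; -0.6383 -1.0383]
AᵀP(A−BK) = [3.1869 5.1155; 5.1155 8.4584]
P' = Q + AᵀP(A−BK) = [21.1869 0.6155; 0.6155 10.7084]
tr(P') = 31.8953

31.8953


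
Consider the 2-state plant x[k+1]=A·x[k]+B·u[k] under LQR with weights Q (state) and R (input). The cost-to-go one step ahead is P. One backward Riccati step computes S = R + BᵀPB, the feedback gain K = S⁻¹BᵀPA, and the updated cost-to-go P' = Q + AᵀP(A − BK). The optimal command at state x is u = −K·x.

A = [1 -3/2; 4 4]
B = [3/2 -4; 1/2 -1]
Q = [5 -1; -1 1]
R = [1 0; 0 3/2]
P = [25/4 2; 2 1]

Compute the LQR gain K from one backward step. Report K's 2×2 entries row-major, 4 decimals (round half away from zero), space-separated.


BᵀP = [10.3750 3.5000; -27.0000 -9.0000]
S = R + BᵀPB = [1 0; 0 3/2] + [17.3125 -45.0000; -45.0000 117.0000] = [18.3125 -45.0000; -45.0000 118.5000]
BᵀPA = [24.3750 -1.5625; -63.0000 4.5000]
K = S⁻¹·BᵀPA = [0.3685 0.1196; -0.3917 0.0834]
A−BK = [-1.1196 -1.3458; 3.4240 4.0236]
AᵀP(A−BK) = [4.5902 4.9635; 4.9635 5.8741]
P' = Q + AᵀP(A−BK) = [9.5902 3.9635; 3.9635 6.8741]
tr(P') = 16.4643

0.3685 0.1196 -0.3917 0.0834


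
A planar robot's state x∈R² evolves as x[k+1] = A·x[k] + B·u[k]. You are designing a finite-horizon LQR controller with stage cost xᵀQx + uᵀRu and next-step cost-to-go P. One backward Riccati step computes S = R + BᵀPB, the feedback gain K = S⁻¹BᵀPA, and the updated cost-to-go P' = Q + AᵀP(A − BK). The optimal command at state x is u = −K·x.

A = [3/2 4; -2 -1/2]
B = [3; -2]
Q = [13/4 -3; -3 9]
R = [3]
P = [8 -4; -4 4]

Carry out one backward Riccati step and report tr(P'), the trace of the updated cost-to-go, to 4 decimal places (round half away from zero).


22.5306

BᵀP = [32.0000 -20.0000]
S = R + BᵀPB = [3] + [136.0000] = [139.0000]
BᵀPA = [88.0000 138.0000]
K = S⁻¹·BᵀPA = [0.6331 0.9928]
A−BK = [-0.3993 1.0216; -0.7338 1.4856]
AᵀP(A−BK) = [2.2878 -0.3669; -0.3669 7.9928]
P' = Q + AᵀP(A−BK) = [5.5378 -3.3669; -3.3669 16.9928]
tr(P') = 22.5306


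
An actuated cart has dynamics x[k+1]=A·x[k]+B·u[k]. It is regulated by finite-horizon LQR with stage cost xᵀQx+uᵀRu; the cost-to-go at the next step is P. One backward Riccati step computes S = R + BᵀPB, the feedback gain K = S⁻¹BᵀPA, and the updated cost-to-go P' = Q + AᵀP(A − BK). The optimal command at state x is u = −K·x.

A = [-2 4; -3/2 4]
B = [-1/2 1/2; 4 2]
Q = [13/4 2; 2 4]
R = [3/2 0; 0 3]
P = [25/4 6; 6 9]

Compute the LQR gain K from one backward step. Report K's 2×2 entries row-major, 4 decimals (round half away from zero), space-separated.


BᵀP = [20.8750 33.0000; 15.1250 21.0000]
S = R + BᵀPB = [3/2 0; 0 3] + [121.5625 76.4375; 76.4375 49.5625] = [123.0625 76.4375; 76.4375 52.5625]
BᵀPA = [-91.2500 215.5000; -61.7500 144.5000]
K = S⁻¹·BᵀPA = [-0.1219 0.4506; -0.9975 2.0938]
A−BK = [-1.5622 3.1784; 0.9827 -1.9901]
AᵀP(A−BK) = [8.5296 -17.5883; -17.5883 36.3362]
P' = Q + AᵀP(A−BK) = [11.7796 -15.5883; -15.5883 40.3362]
tr(P') = 52.1157

-0.1219 0.4506 -0.9975 2.0938


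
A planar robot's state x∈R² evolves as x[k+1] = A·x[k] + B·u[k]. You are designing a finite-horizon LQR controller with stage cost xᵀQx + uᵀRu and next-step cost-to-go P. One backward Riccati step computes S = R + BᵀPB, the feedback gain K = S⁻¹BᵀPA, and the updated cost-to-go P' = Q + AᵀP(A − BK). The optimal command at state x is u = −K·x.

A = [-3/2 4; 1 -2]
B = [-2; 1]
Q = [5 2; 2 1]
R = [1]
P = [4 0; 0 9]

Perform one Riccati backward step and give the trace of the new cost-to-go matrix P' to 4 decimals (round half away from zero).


BᵀP = [-8.0000 9.0000]
S = R + BᵀPB = [1] + [25.0000] = [26.0000]
BᵀPA = [21.0000 -50.0000]
K = S⁻¹·BᵀPA = [0.8077 -1.9231]
A−BK = [0.1154 0.1538; 0.1923 -0.0769]
AᵀP(A−BK) = [1.0385 -1.6154; -1.6154 3.8462]
P' = Q + AᵀP(A−BK) = [6.0385 0.3846; 0.3846 4.8462]
tr(P') = 10.8846

10.8846


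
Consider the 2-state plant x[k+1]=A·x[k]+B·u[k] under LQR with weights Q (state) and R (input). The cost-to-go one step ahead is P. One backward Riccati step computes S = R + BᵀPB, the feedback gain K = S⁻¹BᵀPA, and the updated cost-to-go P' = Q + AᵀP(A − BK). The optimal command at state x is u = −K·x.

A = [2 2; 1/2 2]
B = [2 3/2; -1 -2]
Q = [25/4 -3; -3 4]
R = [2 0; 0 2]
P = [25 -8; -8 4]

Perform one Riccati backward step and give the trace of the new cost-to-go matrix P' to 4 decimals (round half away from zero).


BᵀP = [58.0000 -20.0000; 53.5000 -20.0000]
S = R + BᵀPB = [2 0; 0 2] + [136.0000 127.0000; 127.0000 120.2500] = [138.0000 127.0000; 127.0000 122.2500]
BᵀPA = [106.0000 76.0000; 97.0000 67.0000]
K = S⁻¹·BᵀPA = [0.8624 1.0546; -0.1025 -0.5475]
A−BK = [0.4289 0.7121; 1.1575 1.9595]
AᵀP(A−BK) = [3.5233 5.3216; 5.3216 8.5341]
P' = Q + AᵀP(A−BK) = [9.7733 2.3216; 2.3216 12.5341]
tr(P') = 22.3073

22.3073


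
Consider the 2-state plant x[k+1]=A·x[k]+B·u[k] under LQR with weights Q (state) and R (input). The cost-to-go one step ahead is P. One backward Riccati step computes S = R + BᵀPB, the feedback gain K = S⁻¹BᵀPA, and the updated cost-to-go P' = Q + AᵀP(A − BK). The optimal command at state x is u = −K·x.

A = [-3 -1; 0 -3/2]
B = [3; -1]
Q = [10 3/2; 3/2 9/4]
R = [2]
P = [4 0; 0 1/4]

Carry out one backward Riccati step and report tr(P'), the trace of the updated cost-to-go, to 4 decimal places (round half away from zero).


BᵀP = [12.0000 -0.2500]
S = R + BᵀPB = [2] + [36.2500] = [38.2500]
BᵀPA = [-36.0000 -11.6250]
K = S⁻¹·BᵀPA = [-0.9412 -0.3039]
A−BK = [-0.1765 -0.0882; -0.9412 -1.8039]
AᵀP(A−BK) = [2.1176 1.0588; 1.0588 1.0294]
P' = Q + AᵀP(A−BK) = [12.1176 2.5588; 2.5588 3.2794]
tr(P') = 15.3971

15.3971


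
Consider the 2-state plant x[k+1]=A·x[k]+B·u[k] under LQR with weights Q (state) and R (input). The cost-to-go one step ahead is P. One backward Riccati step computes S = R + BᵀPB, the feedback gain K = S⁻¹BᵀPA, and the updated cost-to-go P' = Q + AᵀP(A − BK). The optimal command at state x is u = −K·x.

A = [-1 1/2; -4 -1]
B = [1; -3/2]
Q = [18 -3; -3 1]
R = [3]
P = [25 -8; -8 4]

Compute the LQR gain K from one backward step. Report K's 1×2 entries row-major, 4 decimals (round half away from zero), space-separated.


BᵀP = [37.0000 -14.0000]
S = R + BᵀPB = [3] + [58.0000] = [61.0000]
BᵀPA = [19.0000 32.5000]
K = S⁻¹·BᵀPA = [0.3115 0.5328]
A−BK = [-1.3115 -0.0328; -3.5328 -0.2008]
AᵀP(A−BK) = [19.0820 1.3770; 1.3770 0.9344]
P' = Q + AᵀP(A−BK) = [37.0820 -1.6230; -1.6230 1.9344]
tr(P') = 39.0164

0.3115 0.5328


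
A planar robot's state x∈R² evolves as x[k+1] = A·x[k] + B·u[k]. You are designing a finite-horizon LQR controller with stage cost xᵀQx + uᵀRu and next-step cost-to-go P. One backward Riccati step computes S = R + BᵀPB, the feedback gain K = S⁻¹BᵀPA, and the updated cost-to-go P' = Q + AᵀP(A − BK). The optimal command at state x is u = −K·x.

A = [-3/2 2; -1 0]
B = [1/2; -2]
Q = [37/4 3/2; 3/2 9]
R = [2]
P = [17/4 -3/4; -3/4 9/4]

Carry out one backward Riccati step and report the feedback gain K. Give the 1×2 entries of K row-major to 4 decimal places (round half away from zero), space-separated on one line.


-0.0415 0.5346

BᵀP = [3.6250 -4.8750]
S = R + BᵀPB = [2] + [11.5625] = [13.5625]
BᵀPA = [-0.5625 7.2500]
K = S⁻¹·BᵀPA = [-0.0415 0.5346]
A−BK = [-1.4793 1.7327; -1.0829 1.0691]
AᵀP(A−BK) = [9.5392 -10.9493; -10.9493 13.1244]
P' = Q + AᵀP(A−BK) = [18.7892 -9.4493; -9.4493 22.1244]
tr(P') = 40.9136


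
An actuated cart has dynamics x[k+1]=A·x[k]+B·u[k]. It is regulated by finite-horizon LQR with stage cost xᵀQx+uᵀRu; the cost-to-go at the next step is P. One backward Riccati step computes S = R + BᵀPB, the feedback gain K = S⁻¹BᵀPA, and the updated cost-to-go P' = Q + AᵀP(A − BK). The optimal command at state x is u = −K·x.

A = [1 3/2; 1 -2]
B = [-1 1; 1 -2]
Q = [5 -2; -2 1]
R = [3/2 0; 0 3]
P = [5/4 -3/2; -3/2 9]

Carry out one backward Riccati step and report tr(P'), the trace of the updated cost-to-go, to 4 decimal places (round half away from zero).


10.2119

BᵀP = [-2.7500 10.5000; 4.2500 -19.5000]
S = R + BᵀPB = [3/2 0; 0 3] + [13.2500 -23.7500; -23.7500 43.2500] = [14.7500 -23.7500; -23.7500 46.2500]
BᵀPA = [7.7500 -25.1250; -15.2500 45.3750]
K = S⁻¹·BᵀPA = [-0.0317 -0.7143; -0.3460 0.6143]
A−BK = [1.3143 0.1714; 0.3397 -0.0571]
AᵀP(A−BK) = [2.2190 -0.4714; -0.4714 1.9929]
P' = Q + AᵀP(A−BK) = [7.2190 -2.4714; -2.4714 2.9929]
tr(P') = 10.2119


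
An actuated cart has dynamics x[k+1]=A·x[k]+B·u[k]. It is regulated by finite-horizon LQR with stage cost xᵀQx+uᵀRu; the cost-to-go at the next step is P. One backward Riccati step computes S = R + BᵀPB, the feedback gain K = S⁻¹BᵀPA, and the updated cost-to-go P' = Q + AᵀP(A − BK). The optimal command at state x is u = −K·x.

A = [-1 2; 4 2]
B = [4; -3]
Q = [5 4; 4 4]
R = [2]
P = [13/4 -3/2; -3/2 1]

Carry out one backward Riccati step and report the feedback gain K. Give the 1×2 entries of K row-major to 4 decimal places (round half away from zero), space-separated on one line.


BᵀP = [17.5000 -9.0000]
S = R + BᵀPB = [2] + [97.0000] = [99.0000]
BᵀPA = [-53.5000 17.0000]
K = S⁻¹·BᵀPA = [-0.5404 0.1717]
A−BK = [1.1616 1.3131; 2.3788 2.5152]
AᵀP(A−BK) = [2.3384 1.6869; 1.6869 2.0808]
P' = Q + AᵀP(A−BK) = [7.3384 5.6869; 5.6869 6.0808]
tr(P') = 13.4192

-0.5404 0.1717


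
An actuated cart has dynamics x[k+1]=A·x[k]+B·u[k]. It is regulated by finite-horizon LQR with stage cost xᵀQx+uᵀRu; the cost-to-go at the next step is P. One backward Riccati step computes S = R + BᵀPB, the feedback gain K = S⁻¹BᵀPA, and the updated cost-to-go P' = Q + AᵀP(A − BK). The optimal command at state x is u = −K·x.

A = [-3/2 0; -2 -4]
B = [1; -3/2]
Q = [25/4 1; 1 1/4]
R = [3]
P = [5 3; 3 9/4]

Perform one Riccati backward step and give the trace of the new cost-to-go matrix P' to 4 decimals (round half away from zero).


BᵀP = [0.5000 -0.3750]
S = R + BᵀPB = [3] + [1.0625] = [4.0625]
BᵀPA = [0.0000 1.5000]
K = S⁻¹·BᵀPA = [0.0000 0.3692]
A−BK = [-1.5000 -0.3692; -2.0000 -3.4462]
AᵀP(A−BK) = [38.2500 36.0000; 36.0000 35.4462]
P' = Q + AᵀP(A−BK) = [44.5000 37.0000; 37.0000 35.6962]
tr(P') = 80.1962

80.1962


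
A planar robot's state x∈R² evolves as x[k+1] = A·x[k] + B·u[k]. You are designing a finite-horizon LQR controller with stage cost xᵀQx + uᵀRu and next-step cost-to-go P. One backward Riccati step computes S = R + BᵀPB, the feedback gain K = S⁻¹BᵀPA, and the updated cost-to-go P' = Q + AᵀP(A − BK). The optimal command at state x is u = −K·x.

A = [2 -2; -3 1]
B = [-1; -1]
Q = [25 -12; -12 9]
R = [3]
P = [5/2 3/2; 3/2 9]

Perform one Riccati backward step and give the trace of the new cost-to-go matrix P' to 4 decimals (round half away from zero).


BᵀP = [-4.0000 -10.5000]
S = R + BᵀPB = [3] + [14.5000] = [17.5000]
BᵀPA = [23.5000 -2.5000]
K = S⁻¹·BᵀPA = [1.3429 -0.1429]
A−BK = [3.3429 -2.1429; -1.6571 0.8571]
AᵀP(A−BK) = [41.4429 -21.6429; -21.6429 12.6429]
P' = Q + AᵀP(A−BK) = [66.4429 -33.6429; -33.6429 21.6429]
tr(P') = 88.0857

88.0857


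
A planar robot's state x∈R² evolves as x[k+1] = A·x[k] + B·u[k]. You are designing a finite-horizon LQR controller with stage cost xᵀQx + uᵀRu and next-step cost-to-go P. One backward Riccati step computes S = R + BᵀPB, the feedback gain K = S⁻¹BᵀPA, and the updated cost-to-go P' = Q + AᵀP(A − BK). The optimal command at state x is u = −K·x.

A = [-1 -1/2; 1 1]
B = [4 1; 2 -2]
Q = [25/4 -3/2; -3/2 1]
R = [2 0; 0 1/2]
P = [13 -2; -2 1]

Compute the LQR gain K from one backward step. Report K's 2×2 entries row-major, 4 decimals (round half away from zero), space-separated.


-0.1124 -0.0144 -0.5591 -0.4563

BᵀP = [48.0000 -6.0000; 17.0000 -4.0000]
S = R + BᵀPB = [2 0; 0 1/2] + [180.0000 60.0000; 60.0000 25.0000] = [182.0000 60.0000; 60.0000 25.5000]
BᵀPA = [-54.0000 -30.0000; -21.0000 -12.5000]
K = S⁻¹·BᵀPA = [-0.1124 -0.0144; -0.5591 -0.4563]
A−BK = [0.0086 0.0139; 0.1066 0.1162]
AᵀP(A−BK) = [0.1902 0.1398; 0.1398 0.1141]
P' = Q + AᵀP(A−BK) = [6.4402 -1.3602; -1.3602 1.1141]
tr(P') = 7.5543


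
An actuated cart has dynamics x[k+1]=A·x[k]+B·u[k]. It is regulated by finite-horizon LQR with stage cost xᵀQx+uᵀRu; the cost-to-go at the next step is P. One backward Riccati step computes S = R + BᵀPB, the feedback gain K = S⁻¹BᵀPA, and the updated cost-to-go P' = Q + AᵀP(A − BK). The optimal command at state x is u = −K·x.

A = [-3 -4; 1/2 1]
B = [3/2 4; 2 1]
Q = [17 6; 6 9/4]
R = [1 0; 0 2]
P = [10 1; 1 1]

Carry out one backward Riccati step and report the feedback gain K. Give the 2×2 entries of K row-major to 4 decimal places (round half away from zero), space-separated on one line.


0.3148 0.5501 -0.8363 -1.1598

BᵀP = [17.0000 3.5000; 41.0000 5.0000]
S = R + BᵀPB = [1 0; 0 2] + [32.5000 71.5000; 71.5000 169.0000] = [33.5000 71.5000; 71.5000 171.0000]
BᵀPA = [-49.2500 -64.5000; -120.5000 -159.0000]
K = S⁻¹·BᵀPA = [0.3148 0.5501; -0.8363 -1.1598]
A−BK = [-0.1270 -0.1858; 0.7067 1.0596]
AᵀP(A−BK) = [1.9791 2.8320; 2.8320 4.0673]
P' = Q + AᵀP(A−BK) = [18.9791 8.8320; 8.8320 6.3173]
tr(P') = 25.2965


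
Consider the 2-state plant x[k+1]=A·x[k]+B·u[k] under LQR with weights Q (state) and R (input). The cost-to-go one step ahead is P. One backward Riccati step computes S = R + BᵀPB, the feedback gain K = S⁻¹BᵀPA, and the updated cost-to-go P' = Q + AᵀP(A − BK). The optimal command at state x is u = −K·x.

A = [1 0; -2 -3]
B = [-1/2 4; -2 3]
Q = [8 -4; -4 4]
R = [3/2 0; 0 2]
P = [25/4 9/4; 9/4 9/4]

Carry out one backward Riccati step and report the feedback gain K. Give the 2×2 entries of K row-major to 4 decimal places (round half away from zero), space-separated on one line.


BᵀP = [-7.6250 -5.6250; 31.7500 15.7500]
S = R + BᵀPB = [3/2 0; 0 2] + [15.0625 -47.3750; -47.3750 174.2500] = [16.5625 -47.3750; -47.3750 176.2500]
BᵀPA = [3.6250 16.8750; 0.2500 -47.2500]
K = S⁻¹·BᵀPA = [0.9644 1.0904; 0.2607 0.0250]
A−BK = [0.4396 0.4452; -0.8531 -0.8942]
AᵀP(A−BK) = [2.6888 2.7910; 2.7910 3.0311]
P' = Q + AᵀP(A−BK) = [10.6888 -1.2090; -1.2090 7.0311]
tr(P') = 17.7199

0.9644 1.0904 0.2607 0.0250


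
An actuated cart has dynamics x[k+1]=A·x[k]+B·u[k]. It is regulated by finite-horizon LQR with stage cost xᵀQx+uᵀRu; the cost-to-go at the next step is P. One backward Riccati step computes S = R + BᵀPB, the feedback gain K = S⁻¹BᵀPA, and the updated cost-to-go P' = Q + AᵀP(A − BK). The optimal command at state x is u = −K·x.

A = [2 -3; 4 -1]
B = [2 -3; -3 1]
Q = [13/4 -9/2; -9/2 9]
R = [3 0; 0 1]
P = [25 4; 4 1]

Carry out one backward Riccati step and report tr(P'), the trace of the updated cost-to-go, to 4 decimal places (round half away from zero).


21.6172

BᵀP = [38.0000 5.0000; -71.0000 -11.0000]
S = R + BᵀPB = [3 0; 0 1] + [61.0000 -109.0000; -109.0000 202.0000] = [64.0000 -109.0000; -109.0000 203.0000]
BᵀPA = [96.0000 -119.0000; -186.0000 224.0000]
K = S⁻¹·BᵀPA = [-0.7075 0.2331; -1.2961 1.2286]
A−BK = [-0.4734 0.2196; 3.1737 -1.5293]
AᵀP(A−BK) = [6.8371 -3.8560; -3.8560 2.5302]
P' = Q + AᵀP(A−BK) = [10.0871 -8.3560; -8.3560 11.5302]
tr(P') = 21.6172


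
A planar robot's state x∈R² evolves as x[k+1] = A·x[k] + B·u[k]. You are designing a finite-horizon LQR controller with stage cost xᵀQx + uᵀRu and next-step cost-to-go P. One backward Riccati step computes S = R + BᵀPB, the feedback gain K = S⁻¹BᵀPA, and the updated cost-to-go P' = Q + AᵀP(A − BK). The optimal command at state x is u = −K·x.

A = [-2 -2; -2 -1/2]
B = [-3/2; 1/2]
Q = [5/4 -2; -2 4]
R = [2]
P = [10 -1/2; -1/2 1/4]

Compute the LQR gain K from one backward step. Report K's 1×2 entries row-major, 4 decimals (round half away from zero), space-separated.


1.1358 1.1877

BᵀP = [-15.2500 0.8750]
S = R + BᵀPB = [2] + [23.3125] = [25.3125]
BᵀPA = [28.7500 30.0625]
K = S⁻¹·BᵀPA = [1.1358 1.1877]
A−BK = [-0.2963 -0.2185; -2.5679 -1.0938]
AᵀP(A−BK) = [4.3457 3.6049; 3.6049 3.3586]
P' = Q + AᵀP(A−BK) = [5.5957 1.6049; 1.6049 7.3586]
tr(P') = 12.9543


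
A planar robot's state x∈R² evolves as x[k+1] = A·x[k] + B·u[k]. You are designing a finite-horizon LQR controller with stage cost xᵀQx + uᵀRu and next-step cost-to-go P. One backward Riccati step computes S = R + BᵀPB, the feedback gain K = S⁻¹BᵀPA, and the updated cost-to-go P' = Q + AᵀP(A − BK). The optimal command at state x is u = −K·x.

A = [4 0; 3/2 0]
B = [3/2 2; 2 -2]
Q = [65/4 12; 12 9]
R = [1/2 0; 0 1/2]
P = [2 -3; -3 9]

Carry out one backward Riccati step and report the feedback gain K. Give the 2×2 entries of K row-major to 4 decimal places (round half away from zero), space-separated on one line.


BᵀP = [-3.0000 13.5000; 10.0000 -24.0000]
S = R + BᵀPB = [1/2 0; 0 1/2] + [22.5000 -33.0000; -33.0000 68.0000] = [23.0000 -33.0000; -33.0000 68.5000]
BᵀPA = [8.2500 0.0000; 4.0000 0.0000]
K = S⁻¹·BᵀPA = [1.4329 0.0000; 0.7487 0.0000]
A−BK = [0.3532 0.0000; 0.1316 0.0000]
AᵀP(A−BK) = [1.4334 0.0000; 0.0000 0.0000]
P' = Q + AᵀP(A−BK) = [17.6834 12.0000; 12.0000 9.0000]
tr(P') = 26.6834

1.4329 0.0000 0.7487 0.0000


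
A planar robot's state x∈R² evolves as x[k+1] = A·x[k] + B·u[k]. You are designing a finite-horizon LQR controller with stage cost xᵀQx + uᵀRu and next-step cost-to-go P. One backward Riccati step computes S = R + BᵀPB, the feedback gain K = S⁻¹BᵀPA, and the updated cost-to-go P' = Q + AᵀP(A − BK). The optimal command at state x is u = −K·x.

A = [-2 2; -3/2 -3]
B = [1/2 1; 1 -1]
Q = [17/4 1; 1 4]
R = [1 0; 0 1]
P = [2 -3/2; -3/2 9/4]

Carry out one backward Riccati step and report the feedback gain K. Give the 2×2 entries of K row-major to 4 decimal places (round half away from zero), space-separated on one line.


-0.8970 -0.6094 -0.3841 2.0644

BᵀP = [-0.5000 1.5000; 3.5000 -3.7500]
S = R + BᵀPB = [1 0; 0 1] + [1.2500 -2.0000; -2.0000 7.2500] = [2.2500 -2.0000; -2.0000 8.2500]
BᵀPA = [-1.2500 -5.5000; -1.3750 18.2500]
K = S⁻¹·BᵀPA = [-0.8970 -0.6094; -0.3841 2.0644]
A−BK = [-1.1674 0.2403; -0.9871 -0.3262]
AᵀP(A−BK) = [2.4131 -0.2983; -0.2983 5.2232]
P' = Q + AᵀP(A−BK) = [6.6631 0.7017; 0.7017 9.2232]
tr(P') = 15.8863


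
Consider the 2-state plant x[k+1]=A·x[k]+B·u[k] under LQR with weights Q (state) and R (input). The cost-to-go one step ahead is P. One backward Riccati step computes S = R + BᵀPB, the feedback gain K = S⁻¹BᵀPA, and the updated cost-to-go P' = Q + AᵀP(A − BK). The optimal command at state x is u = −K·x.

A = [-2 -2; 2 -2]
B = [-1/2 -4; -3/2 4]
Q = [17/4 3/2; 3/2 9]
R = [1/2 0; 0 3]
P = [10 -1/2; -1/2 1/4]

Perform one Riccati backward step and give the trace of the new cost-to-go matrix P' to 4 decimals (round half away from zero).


15.5021

BᵀP = [-4.2500 -0.1250; -42.0000 3.0000]
S = R + BᵀPB = [1/2 0; 0 3] + [2.3125 16.5000; 16.5000 180.0000] = [2.8125 16.5000; 16.5000 183.0000]
BᵀPA = [8.2500 8.7500; 90.0000 78.0000]
K = S⁻¹·BᵀPA = [0.1021 1.2962; 0.4826 0.3094]
A−BK = [-0.0186 -0.1145; 0.2227 -1.2931]
AᵀP(A−BK) = [0.7239 0.4640; 0.4640 1.5282]
P' = Q + AᵀP(A−BK) = [4.9739 1.9640; 1.9640 10.5282]
tr(P') = 15.5021
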